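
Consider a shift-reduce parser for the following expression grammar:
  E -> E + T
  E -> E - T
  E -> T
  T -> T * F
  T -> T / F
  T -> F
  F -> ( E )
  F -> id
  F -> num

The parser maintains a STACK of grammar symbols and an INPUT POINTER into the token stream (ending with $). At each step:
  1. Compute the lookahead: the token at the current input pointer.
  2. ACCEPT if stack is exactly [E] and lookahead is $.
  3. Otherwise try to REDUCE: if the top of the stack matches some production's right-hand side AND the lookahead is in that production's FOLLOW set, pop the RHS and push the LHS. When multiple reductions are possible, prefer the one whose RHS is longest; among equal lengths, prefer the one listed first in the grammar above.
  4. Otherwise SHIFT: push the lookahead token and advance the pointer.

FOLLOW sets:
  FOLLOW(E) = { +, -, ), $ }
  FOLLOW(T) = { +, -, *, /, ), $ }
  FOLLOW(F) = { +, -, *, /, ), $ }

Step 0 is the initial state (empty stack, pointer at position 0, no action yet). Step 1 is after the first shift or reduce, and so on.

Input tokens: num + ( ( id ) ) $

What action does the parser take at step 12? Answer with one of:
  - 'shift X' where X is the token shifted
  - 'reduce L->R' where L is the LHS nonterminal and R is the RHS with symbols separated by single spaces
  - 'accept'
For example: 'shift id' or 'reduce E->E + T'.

Answer: shift )

Derivation:
Step 1: shift num. Stack=[num] ptr=1 lookahead=+ remaining=[+ ( ( id ) ) $]
Step 2: reduce F->num. Stack=[F] ptr=1 lookahead=+ remaining=[+ ( ( id ) ) $]
Step 3: reduce T->F. Stack=[T] ptr=1 lookahead=+ remaining=[+ ( ( id ) ) $]
Step 4: reduce E->T. Stack=[E] ptr=1 lookahead=+ remaining=[+ ( ( id ) ) $]
Step 5: shift +. Stack=[E +] ptr=2 lookahead=( remaining=[( ( id ) ) $]
Step 6: shift (. Stack=[E + (] ptr=3 lookahead=( remaining=[( id ) ) $]
Step 7: shift (. Stack=[E + ( (] ptr=4 lookahead=id remaining=[id ) ) $]
Step 8: shift id. Stack=[E + ( ( id] ptr=5 lookahead=) remaining=[) ) $]
Step 9: reduce F->id. Stack=[E + ( ( F] ptr=5 lookahead=) remaining=[) ) $]
Step 10: reduce T->F. Stack=[E + ( ( T] ptr=5 lookahead=) remaining=[) ) $]
Step 11: reduce E->T. Stack=[E + ( ( E] ptr=5 lookahead=) remaining=[) ) $]
Step 12: shift ). Stack=[E + ( ( E )] ptr=6 lookahead=) remaining=[) $]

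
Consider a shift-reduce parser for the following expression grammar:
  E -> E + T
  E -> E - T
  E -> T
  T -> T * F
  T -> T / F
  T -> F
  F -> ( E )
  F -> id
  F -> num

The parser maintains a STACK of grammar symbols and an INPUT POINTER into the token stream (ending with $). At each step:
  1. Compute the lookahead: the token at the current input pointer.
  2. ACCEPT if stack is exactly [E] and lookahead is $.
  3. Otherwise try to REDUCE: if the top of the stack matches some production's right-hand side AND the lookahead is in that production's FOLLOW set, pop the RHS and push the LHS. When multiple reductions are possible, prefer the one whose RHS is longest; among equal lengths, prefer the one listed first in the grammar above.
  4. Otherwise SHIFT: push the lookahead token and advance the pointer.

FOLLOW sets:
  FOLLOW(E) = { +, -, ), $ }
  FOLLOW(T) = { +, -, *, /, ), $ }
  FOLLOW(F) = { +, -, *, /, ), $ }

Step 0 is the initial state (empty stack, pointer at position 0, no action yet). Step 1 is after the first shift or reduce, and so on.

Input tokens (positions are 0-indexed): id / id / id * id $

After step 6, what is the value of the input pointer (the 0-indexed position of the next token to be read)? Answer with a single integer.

Step 1: shift id. Stack=[id] ptr=1 lookahead=/ remaining=[/ id / id * id $]
Step 2: reduce F->id. Stack=[F] ptr=1 lookahead=/ remaining=[/ id / id * id $]
Step 3: reduce T->F. Stack=[T] ptr=1 lookahead=/ remaining=[/ id / id * id $]
Step 4: shift /. Stack=[T /] ptr=2 lookahead=id remaining=[id / id * id $]
Step 5: shift id. Stack=[T / id] ptr=3 lookahead=/ remaining=[/ id * id $]
Step 6: reduce F->id. Stack=[T / F] ptr=3 lookahead=/ remaining=[/ id * id $]

Answer: 3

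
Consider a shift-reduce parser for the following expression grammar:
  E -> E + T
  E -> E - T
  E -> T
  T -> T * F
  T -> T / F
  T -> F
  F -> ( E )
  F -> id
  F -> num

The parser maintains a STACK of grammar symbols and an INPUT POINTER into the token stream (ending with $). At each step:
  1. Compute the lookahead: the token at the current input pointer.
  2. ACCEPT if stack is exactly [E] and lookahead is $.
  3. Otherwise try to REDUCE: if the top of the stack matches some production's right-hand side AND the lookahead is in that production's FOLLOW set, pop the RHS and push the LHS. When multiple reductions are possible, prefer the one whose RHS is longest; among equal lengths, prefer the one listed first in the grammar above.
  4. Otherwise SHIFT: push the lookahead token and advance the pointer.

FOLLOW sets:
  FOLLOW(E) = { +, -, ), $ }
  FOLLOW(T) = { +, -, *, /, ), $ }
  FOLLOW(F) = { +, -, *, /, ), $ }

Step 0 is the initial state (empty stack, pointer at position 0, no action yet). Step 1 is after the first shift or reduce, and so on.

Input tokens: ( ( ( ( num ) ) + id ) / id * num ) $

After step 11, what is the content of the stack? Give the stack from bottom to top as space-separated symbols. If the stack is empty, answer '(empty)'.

Answer: ( ( ( T

Derivation:
Step 1: shift (. Stack=[(] ptr=1 lookahead=( remaining=[( ( ( num ) ) + id ) / id * num ) $]
Step 2: shift (. Stack=[( (] ptr=2 lookahead=( remaining=[( ( num ) ) + id ) / id * num ) $]
Step 3: shift (. Stack=[( ( (] ptr=3 lookahead=( remaining=[( num ) ) + id ) / id * num ) $]
Step 4: shift (. Stack=[( ( ( (] ptr=4 lookahead=num remaining=[num ) ) + id ) / id * num ) $]
Step 5: shift num. Stack=[( ( ( ( num] ptr=5 lookahead=) remaining=[) ) + id ) / id * num ) $]
Step 6: reduce F->num. Stack=[( ( ( ( F] ptr=5 lookahead=) remaining=[) ) + id ) / id * num ) $]
Step 7: reduce T->F. Stack=[( ( ( ( T] ptr=5 lookahead=) remaining=[) ) + id ) / id * num ) $]
Step 8: reduce E->T. Stack=[( ( ( ( E] ptr=5 lookahead=) remaining=[) ) + id ) / id * num ) $]
Step 9: shift ). Stack=[( ( ( ( E )] ptr=6 lookahead=) remaining=[) + id ) / id * num ) $]
Step 10: reduce F->( E ). Stack=[( ( ( F] ptr=6 lookahead=) remaining=[) + id ) / id * num ) $]
Step 11: reduce T->F. Stack=[( ( ( T] ptr=6 lookahead=) remaining=[) + id ) / id * num ) $]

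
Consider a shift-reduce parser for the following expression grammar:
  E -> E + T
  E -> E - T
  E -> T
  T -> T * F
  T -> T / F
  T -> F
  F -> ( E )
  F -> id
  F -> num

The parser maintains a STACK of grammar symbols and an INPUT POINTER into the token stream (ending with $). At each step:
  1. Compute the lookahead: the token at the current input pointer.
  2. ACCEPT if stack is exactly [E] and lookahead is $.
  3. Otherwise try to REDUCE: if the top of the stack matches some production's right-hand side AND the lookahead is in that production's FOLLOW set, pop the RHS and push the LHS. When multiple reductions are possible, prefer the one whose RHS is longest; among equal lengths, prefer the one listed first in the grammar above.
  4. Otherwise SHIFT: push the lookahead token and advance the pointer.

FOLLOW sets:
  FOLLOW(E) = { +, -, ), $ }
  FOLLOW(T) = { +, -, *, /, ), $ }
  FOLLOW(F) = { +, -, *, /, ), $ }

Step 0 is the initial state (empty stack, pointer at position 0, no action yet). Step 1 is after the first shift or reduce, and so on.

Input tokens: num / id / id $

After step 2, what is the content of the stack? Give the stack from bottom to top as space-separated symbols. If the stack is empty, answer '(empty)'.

Step 1: shift num. Stack=[num] ptr=1 lookahead=/ remaining=[/ id / id $]
Step 2: reduce F->num. Stack=[F] ptr=1 lookahead=/ remaining=[/ id / id $]

Answer: F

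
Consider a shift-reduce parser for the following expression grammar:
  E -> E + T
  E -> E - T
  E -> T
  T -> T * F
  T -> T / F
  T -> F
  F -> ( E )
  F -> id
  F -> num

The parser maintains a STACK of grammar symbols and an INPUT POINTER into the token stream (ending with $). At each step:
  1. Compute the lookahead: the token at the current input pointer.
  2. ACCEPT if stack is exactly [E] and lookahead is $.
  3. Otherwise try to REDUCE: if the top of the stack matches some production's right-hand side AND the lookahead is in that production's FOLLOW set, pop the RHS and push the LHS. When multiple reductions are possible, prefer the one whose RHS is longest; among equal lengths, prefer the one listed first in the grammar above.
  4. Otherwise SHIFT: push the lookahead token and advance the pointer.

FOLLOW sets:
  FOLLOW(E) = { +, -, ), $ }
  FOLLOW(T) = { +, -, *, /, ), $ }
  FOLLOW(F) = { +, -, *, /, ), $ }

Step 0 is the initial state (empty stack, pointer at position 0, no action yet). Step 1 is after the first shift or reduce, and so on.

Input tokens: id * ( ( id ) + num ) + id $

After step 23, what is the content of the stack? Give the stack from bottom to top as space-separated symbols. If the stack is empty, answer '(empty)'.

Answer: E

Derivation:
Step 1: shift id. Stack=[id] ptr=1 lookahead=* remaining=[* ( ( id ) + num ) + id $]
Step 2: reduce F->id. Stack=[F] ptr=1 lookahead=* remaining=[* ( ( id ) + num ) + id $]
Step 3: reduce T->F. Stack=[T] ptr=1 lookahead=* remaining=[* ( ( id ) + num ) + id $]
Step 4: shift *. Stack=[T *] ptr=2 lookahead=( remaining=[( ( id ) + num ) + id $]
Step 5: shift (. Stack=[T * (] ptr=3 lookahead=( remaining=[( id ) + num ) + id $]
Step 6: shift (. Stack=[T * ( (] ptr=4 lookahead=id remaining=[id ) + num ) + id $]
Step 7: shift id. Stack=[T * ( ( id] ptr=5 lookahead=) remaining=[) + num ) + id $]
Step 8: reduce F->id. Stack=[T * ( ( F] ptr=5 lookahead=) remaining=[) + num ) + id $]
Step 9: reduce T->F. Stack=[T * ( ( T] ptr=5 lookahead=) remaining=[) + num ) + id $]
Step 10: reduce E->T. Stack=[T * ( ( E] ptr=5 lookahead=) remaining=[) + num ) + id $]
Step 11: shift ). Stack=[T * ( ( E )] ptr=6 lookahead=+ remaining=[+ num ) + id $]
Step 12: reduce F->( E ). Stack=[T * ( F] ptr=6 lookahead=+ remaining=[+ num ) + id $]
Step 13: reduce T->F. Stack=[T * ( T] ptr=6 lookahead=+ remaining=[+ num ) + id $]
Step 14: reduce E->T. Stack=[T * ( E] ptr=6 lookahead=+ remaining=[+ num ) + id $]
Step 15: shift +. Stack=[T * ( E +] ptr=7 lookahead=num remaining=[num ) + id $]
Step 16: shift num. Stack=[T * ( E + num] ptr=8 lookahead=) remaining=[) + id $]
Step 17: reduce F->num. Stack=[T * ( E + F] ptr=8 lookahead=) remaining=[) + id $]
Step 18: reduce T->F. Stack=[T * ( E + T] ptr=8 lookahead=) remaining=[) + id $]
Step 19: reduce E->E + T. Stack=[T * ( E] ptr=8 lookahead=) remaining=[) + id $]
Step 20: shift ). Stack=[T * ( E )] ptr=9 lookahead=+ remaining=[+ id $]
Step 21: reduce F->( E ). Stack=[T * F] ptr=9 lookahead=+ remaining=[+ id $]
Step 22: reduce T->T * F. Stack=[T] ptr=9 lookahead=+ remaining=[+ id $]
Step 23: reduce E->T. Stack=[E] ptr=9 lookahead=+ remaining=[+ id $]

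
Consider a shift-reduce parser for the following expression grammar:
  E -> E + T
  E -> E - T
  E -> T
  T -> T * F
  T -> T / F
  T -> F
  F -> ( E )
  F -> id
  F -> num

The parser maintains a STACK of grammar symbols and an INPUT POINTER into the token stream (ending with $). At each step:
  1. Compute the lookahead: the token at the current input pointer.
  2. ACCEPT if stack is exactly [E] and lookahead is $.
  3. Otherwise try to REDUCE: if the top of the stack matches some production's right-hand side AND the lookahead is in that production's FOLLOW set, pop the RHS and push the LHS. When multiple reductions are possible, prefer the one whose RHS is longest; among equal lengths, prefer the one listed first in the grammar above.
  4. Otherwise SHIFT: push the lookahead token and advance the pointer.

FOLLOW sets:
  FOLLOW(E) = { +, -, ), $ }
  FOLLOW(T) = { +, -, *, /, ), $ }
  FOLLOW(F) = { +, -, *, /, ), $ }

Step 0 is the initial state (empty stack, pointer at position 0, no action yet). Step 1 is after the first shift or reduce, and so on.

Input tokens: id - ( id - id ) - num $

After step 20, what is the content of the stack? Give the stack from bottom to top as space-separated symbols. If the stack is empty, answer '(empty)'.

Step 1: shift id. Stack=[id] ptr=1 lookahead=- remaining=[- ( id - id ) - num $]
Step 2: reduce F->id. Stack=[F] ptr=1 lookahead=- remaining=[- ( id - id ) - num $]
Step 3: reduce T->F. Stack=[T] ptr=1 lookahead=- remaining=[- ( id - id ) - num $]
Step 4: reduce E->T. Stack=[E] ptr=1 lookahead=- remaining=[- ( id - id ) - num $]
Step 5: shift -. Stack=[E -] ptr=2 lookahead=( remaining=[( id - id ) - num $]
Step 6: shift (. Stack=[E - (] ptr=3 lookahead=id remaining=[id - id ) - num $]
Step 7: shift id. Stack=[E - ( id] ptr=4 lookahead=- remaining=[- id ) - num $]
Step 8: reduce F->id. Stack=[E - ( F] ptr=4 lookahead=- remaining=[- id ) - num $]
Step 9: reduce T->F. Stack=[E - ( T] ptr=4 lookahead=- remaining=[- id ) - num $]
Step 10: reduce E->T. Stack=[E - ( E] ptr=4 lookahead=- remaining=[- id ) - num $]
Step 11: shift -. Stack=[E - ( E -] ptr=5 lookahead=id remaining=[id ) - num $]
Step 12: shift id. Stack=[E - ( E - id] ptr=6 lookahead=) remaining=[) - num $]
Step 13: reduce F->id. Stack=[E - ( E - F] ptr=6 lookahead=) remaining=[) - num $]
Step 14: reduce T->F. Stack=[E - ( E - T] ptr=6 lookahead=) remaining=[) - num $]
Step 15: reduce E->E - T. Stack=[E - ( E] ptr=6 lookahead=) remaining=[) - num $]
Step 16: shift ). Stack=[E - ( E )] ptr=7 lookahead=- remaining=[- num $]
Step 17: reduce F->( E ). Stack=[E - F] ptr=7 lookahead=- remaining=[- num $]
Step 18: reduce T->F. Stack=[E - T] ptr=7 lookahead=- remaining=[- num $]
Step 19: reduce E->E - T. Stack=[E] ptr=7 lookahead=- remaining=[- num $]
Step 20: shift -. Stack=[E -] ptr=8 lookahead=num remaining=[num $]

Answer: E -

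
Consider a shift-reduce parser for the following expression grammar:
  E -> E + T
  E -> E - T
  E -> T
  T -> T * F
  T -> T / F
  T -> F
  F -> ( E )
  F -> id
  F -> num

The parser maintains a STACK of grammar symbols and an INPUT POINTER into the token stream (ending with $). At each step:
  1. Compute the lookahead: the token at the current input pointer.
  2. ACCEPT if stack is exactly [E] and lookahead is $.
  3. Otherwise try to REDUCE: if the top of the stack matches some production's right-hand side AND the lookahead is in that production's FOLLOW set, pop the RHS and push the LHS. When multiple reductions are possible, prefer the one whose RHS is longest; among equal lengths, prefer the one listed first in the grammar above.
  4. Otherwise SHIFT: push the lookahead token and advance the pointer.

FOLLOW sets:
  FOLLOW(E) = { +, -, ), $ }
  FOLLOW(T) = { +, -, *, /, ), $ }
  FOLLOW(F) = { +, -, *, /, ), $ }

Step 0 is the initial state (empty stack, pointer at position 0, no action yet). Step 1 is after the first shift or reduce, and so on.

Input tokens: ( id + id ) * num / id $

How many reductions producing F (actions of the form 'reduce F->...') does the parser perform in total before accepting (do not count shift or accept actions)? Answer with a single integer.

Answer: 5

Derivation:
Step 1: shift (. Stack=[(] ptr=1 lookahead=id remaining=[id + id ) * num / id $]
Step 2: shift id. Stack=[( id] ptr=2 lookahead=+ remaining=[+ id ) * num / id $]
Step 3: reduce F->id. Stack=[( F] ptr=2 lookahead=+ remaining=[+ id ) * num / id $]
Step 4: reduce T->F. Stack=[( T] ptr=2 lookahead=+ remaining=[+ id ) * num / id $]
Step 5: reduce E->T. Stack=[( E] ptr=2 lookahead=+ remaining=[+ id ) * num / id $]
Step 6: shift +. Stack=[( E +] ptr=3 lookahead=id remaining=[id ) * num / id $]
Step 7: shift id. Stack=[( E + id] ptr=4 lookahead=) remaining=[) * num / id $]
Step 8: reduce F->id. Stack=[( E + F] ptr=4 lookahead=) remaining=[) * num / id $]
Step 9: reduce T->F. Stack=[( E + T] ptr=4 lookahead=) remaining=[) * num / id $]
Step 10: reduce E->E + T. Stack=[( E] ptr=4 lookahead=) remaining=[) * num / id $]
Step 11: shift ). Stack=[( E )] ptr=5 lookahead=* remaining=[* num / id $]
Step 12: reduce F->( E ). Stack=[F] ptr=5 lookahead=* remaining=[* num / id $]
Step 13: reduce T->F. Stack=[T] ptr=5 lookahead=* remaining=[* num / id $]
Step 14: shift *. Stack=[T *] ptr=6 lookahead=num remaining=[num / id $]
Step 15: shift num. Stack=[T * num] ptr=7 lookahead=/ remaining=[/ id $]
Step 16: reduce F->num. Stack=[T * F] ptr=7 lookahead=/ remaining=[/ id $]
Step 17: reduce T->T * F. Stack=[T] ptr=7 lookahead=/ remaining=[/ id $]
Step 18: shift /. Stack=[T /] ptr=8 lookahead=id remaining=[id $]
Step 19: shift id. Stack=[T / id] ptr=9 lookahead=$ remaining=[$]
Step 20: reduce F->id. Stack=[T / F] ptr=9 lookahead=$ remaining=[$]
Step 21: reduce T->T / F. Stack=[T] ptr=9 lookahead=$ remaining=[$]
Step 22: reduce E->T. Stack=[E] ptr=9 lookahead=$ remaining=[$]
Step 23: accept. Stack=[E] ptr=9 lookahead=$ remaining=[$]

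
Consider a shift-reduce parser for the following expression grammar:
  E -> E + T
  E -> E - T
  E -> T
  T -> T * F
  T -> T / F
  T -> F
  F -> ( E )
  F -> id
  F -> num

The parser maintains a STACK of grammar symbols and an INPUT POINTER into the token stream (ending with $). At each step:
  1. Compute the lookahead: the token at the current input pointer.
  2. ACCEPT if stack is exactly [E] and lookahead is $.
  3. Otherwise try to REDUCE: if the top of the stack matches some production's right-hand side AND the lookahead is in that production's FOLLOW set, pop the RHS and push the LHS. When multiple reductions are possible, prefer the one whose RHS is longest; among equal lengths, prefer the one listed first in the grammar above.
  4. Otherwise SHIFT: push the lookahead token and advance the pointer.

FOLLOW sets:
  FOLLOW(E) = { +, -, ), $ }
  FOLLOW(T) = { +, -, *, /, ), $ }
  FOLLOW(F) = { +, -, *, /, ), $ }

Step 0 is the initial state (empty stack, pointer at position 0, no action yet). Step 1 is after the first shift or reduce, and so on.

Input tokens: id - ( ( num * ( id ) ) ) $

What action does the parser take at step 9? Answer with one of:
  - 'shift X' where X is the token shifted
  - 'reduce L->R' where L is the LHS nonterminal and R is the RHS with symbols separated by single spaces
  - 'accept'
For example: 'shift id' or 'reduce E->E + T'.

Answer: reduce F->num

Derivation:
Step 1: shift id. Stack=[id] ptr=1 lookahead=- remaining=[- ( ( num * ( id ) ) ) $]
Step 2: reduce F->id. Stack=[F] ptr=1 lookahead=- remaining=[- ( ( num * ( id ) ) ) $]
Step 3: reduce T->F. Stack=[T] ptr=1 lookahead=- remaining=[- ( ( num * ( id ) ) ) $]
Step 4: reduce E->T. Stack=[E] ptr=1 lookahead=- remaining=[- ( ( num * ( id ) ) ) $]
Step 5: shift -. Stack=[E -] ptr=2 lookahead=( remaining=[( ( num * ( id ) ) ) $]
Step 6: shift (. Stack=[E - (] ptr=3 lookahead=( remaining=[( num * ( id ) ) ) $]
Step 7: shift (. Stack=[E - ( (] ptr=4 lookahead=num remaining=[num * ( id ) ) ) $]
Step 8: shift num. Stack=[E - ( ( num] ptr=5 lookahead=* remaining=[* ( id ) ) ) $]
Step 9: reduce F->num. Stack=[E - ( ( F] ptr=5 lookahead=* remaining=[* ( id ) ) ) $]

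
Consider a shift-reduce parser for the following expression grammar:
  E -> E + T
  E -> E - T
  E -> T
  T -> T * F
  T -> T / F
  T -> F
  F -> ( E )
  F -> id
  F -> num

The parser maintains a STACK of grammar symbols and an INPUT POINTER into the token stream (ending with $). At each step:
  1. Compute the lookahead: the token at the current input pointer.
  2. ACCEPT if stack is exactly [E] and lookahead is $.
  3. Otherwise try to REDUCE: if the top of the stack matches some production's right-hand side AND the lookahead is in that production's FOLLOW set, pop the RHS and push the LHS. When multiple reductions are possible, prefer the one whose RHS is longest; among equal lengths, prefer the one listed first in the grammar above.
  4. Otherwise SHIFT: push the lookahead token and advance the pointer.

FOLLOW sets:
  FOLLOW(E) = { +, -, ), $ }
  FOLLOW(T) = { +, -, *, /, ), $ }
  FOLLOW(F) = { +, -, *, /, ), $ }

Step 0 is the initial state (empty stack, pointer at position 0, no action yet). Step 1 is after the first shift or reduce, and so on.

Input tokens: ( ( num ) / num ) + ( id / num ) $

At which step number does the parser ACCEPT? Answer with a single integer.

Answer: 33

Derivation:
Step 1: shift (. Stack=[(] ptr=1 lookahead=( remaining=[( num ) / num ) + ( id / num ) $]
Step 2: shift (. Stack=[( (] ptr=2 lookahead=num remaining=[num ) / num ) + ( id / num ) $]
Step 3: shift num. Stack=[( ( num] ptr=3 lookahead=) remaining=[) / num ) + ( id / num ) $]
Step 4: reduce F->num. Stack=[( ( F] ptr=3 lookahead=) remaining=[) / num ) + ( id / num ) $]
Step 5: reduce T->F. Stack=[( ( T] ptr=3 lookahead=) remaining=[) / num ) + ( id / num ) $]
Step 6: reduce E->T. Stack=[( ( E] ptr=3 lookahead=) remaining=[) / num ) + ( id / num ) $]
Step 7: shift ). Stack=[( ( E )] ptr=4 lookahead=/ remaining=[/ num ) + ( id / num ) $]
Step 8: reduce F->( E ). Stack=[( F] ptr=4 lookahead=/ remaining=[/ num ) + ( id / num ) $]
Step 9: reduce T->F. Stack=[( T] ptr=4 lookahead=/ remaining=[/ num ) + ( id / num ) $]
Step 10: shift /. Stack=[( T /] ptr=5 lookahead=num remaining=[num ) + ( id / num ) $]
Step 11: shift num. Stack=[( T / num] ptr=6 lookahead=) remaining=[) + ( id / num ) $]
Step 12: reduce F->num. Stack=[( T / F] ptr=6 lookahead=) remaining=[) + ( id / num ) $]
Step 13: reduce T->T / F. Stack=[( T] ptr=6 lookahead=) remaining=[) + ( id / num ) $]
Step 14: reduce E->T. Stack=[( E] ptr=6 lookahead=) remaining=[) + ( id / num ) $]
Step 15: shift ). Stack=[( E )] ptr=7 lookahead=+ remaining=[+ ( id / num ) $]
Step 16: reduce F->( E ). Stack=[F] ptr=7 lookahead=+ remaining=[+ ( id / num ) $]
Step 17: reduce T->F. Stack=[T] ptr=7 lookahead=+ remaining=[+ ( id / num ) $]
Step 18: reduce E->T. Stack=[E] ptr=7 lookahead=+ remaining=[+ ( id / num ) $]
Step 19: shift +. Stack=[E +] ptr=8 lookahead=( remaining=[( id / num ) $]
Step 20: shift (. Stack=[E + (] ptr=9 lookahead=id remaining=[id / num ) $]
Step 21: shift id. Stack=[E + ( id] ptr=10 lookahead=/ remaining=[/ num ) $]
Step 22: reduce F->id. Stack=[E + ( F] ptr=10 lookahead=/ remaining=[/ num ) $]
Step 23: reduce T->F. Stack=[E + ( T] ptr=10 lookahead=/ remaining=[/ num ) $]
Step 24: shift /. Stack=[E + ( T /] ptr=11 lookahead=num remaining=[num ) $]
Step 25: shift num. Stack=[E + ( T / num] ptr=12 lookahead=) remaining=[) $]
Step 26: reduce F->num. Stack=[E + ( T / F] ptr=12 lookahead=) remaining=[) $]
Step 27: reduce T->T / F. Stack=[E + ( T] ptr=12 lookahead=) remaining=[) $]
Step 28: reduce E->T. Stack=[E + ( E] ptr=12 lookahead=) remaining=[) $]
Step 29: shift ). Stack=[E + ( E )] ptr=13 lookahead=$ remaining=[$]
Step 30: reduce F->( E ). Stack=[E + F] ptr=13 lookahead=$ remaining=[$]
Step 31: reduce T->F. Stack=[E + T] ptr=13 lookahead=$ remaining=[$]
Step 32: reduce E->E + T. Stack=[E] ptr=13 lookahead=$ remaining=[$]
Step 33: accept. Stack=[E] ptr=13 lookahead=$ remaining=[$]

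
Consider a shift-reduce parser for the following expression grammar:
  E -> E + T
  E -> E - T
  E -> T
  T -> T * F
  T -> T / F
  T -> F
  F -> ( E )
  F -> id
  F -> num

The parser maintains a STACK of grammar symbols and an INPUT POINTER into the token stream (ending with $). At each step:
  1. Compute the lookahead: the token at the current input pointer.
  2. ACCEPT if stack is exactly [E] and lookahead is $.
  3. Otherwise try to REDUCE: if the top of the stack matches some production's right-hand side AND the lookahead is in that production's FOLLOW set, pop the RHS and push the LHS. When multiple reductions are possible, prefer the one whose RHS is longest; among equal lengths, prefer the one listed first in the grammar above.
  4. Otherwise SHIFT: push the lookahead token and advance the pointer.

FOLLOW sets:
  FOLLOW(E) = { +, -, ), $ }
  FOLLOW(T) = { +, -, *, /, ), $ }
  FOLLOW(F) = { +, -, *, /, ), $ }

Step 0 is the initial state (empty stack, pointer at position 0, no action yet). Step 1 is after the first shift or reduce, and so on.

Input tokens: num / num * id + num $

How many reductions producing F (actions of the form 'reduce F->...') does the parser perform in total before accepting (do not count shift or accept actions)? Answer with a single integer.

Step 1: shift num. Stack=[num] ptr=1 lookahead=/ remaining=[/ num * id + num $]
Step 2: reduce F->num. Stack=[F] ptr=1 lookahead=/ remaining=[/ num * id + num $]
Step 3: reduce T->F. Stack=[T] ptr=1 lookahead=/ remaining=[/ num * id + num $]
Step 4: shift /. Stack=[T /] ptr=2 lookahead=num remaining=[num * id + num $]
Step 5: shift num. Stack=[T / num] ptr=3 lookahead=* remaining=[* id + num $]
Step 6: reduce F->num. Stack=[T / F] ptr=3 lookahead=* remaining=[* id + num $]
Step 7: reduce T->T / F. Stack=[T] ptr=3 lookahead=* remaining=[* id + num $]
Step 8: shift *. Stack=[T *] ptr=4 lookahead=id remaining=[id + num $]
Step 9: shift id. Stack=[T * id] ptr=5 lookahead=+ remaining=[+ num $]
Step 10: reduce F->id. Stack=[T * F] ptr=5 lookahead=+ remaining=[+ num $]
Step 11: reduce T->T * F. Stack=[T] ptr=5 lookahead=+ remaining=[+ num $]
Step 12: reduce E->T. Stack=[E] ptr=5 lookahead=+ remaining=[+ num $]
Step 13: shift +. Stack=[E +] ptr=6 lookahead=num remaining=[num $]
Step 14: shift num. Stack=[E + num] ptr=7 lookahead=$ remaining=[$]
Step 15: reduce F->num. Stack=[E + F] ptr=7 lookahead=$ remaining=[$]
Step 16: reduce T->F. Stack=[E + T] ptr=7 lookahead=$ remaining=[$]
Step 17: reduce E->E + T. Stack=[E] ptr=7 lookahead=$ remaining=[$]
Step 18: accept. Stack=[E] ptr=7 lookahead=$ remaining=[$]

Answer: 4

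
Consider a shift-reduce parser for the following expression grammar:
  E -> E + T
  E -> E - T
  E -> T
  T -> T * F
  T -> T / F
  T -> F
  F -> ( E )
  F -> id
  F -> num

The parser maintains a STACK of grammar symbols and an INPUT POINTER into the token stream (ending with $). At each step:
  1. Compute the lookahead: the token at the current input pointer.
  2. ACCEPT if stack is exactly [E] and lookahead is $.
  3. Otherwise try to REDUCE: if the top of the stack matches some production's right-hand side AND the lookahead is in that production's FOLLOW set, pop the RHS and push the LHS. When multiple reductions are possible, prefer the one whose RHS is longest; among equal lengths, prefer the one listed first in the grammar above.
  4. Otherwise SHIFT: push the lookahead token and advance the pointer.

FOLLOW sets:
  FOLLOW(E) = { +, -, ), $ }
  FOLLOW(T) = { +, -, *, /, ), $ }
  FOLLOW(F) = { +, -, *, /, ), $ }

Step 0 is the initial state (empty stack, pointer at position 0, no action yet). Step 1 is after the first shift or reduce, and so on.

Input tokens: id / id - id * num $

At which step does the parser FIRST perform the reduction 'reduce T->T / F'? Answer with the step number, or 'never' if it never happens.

Answer: 7

Derivation:
Step 1: shift id. Stack=[id] ptr=1 lookahead=/ remaining=[/ id - id * num $]
Step 2: reduce F->id. Stack=[F] ptr=1 lookahead=/ remaining=[/ id - id * num $]
Step 3: reduce T->F. Stack=[T] ptr=1 lookahead=/ remaining=[/ id - id * num $]
Step 4: shift /. Stack=[T /] ptr=2 lookahead=id remaining=[id - id * num $]
Step 5: shift id. Stack=[T / id] ptr=3 lookahead=- remaining=[- id * num $]
Step 6: reduce F->id. Stack=[T / F] ptr=3 lookahead=- remaining=[- id * num $]
Step 7: reduce T->T / F. Stack=[T] ptr=3 lookahead=- remaining=[- id * num $]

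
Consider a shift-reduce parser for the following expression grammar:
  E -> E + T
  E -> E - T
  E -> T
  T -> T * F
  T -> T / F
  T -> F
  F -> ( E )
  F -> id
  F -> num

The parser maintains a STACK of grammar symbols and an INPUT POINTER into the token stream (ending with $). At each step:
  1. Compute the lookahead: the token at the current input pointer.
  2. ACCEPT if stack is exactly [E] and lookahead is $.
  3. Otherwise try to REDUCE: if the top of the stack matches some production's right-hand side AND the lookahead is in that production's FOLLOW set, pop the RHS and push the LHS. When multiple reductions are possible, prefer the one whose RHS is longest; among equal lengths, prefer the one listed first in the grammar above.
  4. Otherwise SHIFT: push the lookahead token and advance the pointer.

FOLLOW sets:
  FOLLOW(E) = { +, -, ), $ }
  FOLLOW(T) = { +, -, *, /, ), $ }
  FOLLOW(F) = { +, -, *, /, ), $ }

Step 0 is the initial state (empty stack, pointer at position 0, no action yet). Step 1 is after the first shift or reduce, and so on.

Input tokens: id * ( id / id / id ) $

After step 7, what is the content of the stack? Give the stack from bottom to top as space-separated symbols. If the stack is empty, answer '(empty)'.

Answer: T * ( F

Derivation:
Step 1: shift id. Stack=[id] ptr=1 lookahead=* remaining=[* ( id / id / id ) $]
Step 2: reduce F->id. Stack=[F] ptr=1 lookahead=* remaining=[* ( id / id / id ) $]
Step 3: reduce T->F. Stack=[T] ptr=1 lookahead=* remaining=[* ( id / id / id ) $]
Step 4: shift *. Stack=[T *] ptr=2 lookahead=( remaining=[( id / id / id ) $]
Step 5: shift (. Stack=[T * (] ptr=3 lookahead=id remaining=[id / id / id ) $]
Step 6: shift id. Stack=[T * ( id] ptr=4 lookahead=/ remaining=[/ id / id ) $]
Step 7: reduce F->id. Stack=[T * ( F] ptr=4 lookahead=/ remaining=[/ id / id ) $]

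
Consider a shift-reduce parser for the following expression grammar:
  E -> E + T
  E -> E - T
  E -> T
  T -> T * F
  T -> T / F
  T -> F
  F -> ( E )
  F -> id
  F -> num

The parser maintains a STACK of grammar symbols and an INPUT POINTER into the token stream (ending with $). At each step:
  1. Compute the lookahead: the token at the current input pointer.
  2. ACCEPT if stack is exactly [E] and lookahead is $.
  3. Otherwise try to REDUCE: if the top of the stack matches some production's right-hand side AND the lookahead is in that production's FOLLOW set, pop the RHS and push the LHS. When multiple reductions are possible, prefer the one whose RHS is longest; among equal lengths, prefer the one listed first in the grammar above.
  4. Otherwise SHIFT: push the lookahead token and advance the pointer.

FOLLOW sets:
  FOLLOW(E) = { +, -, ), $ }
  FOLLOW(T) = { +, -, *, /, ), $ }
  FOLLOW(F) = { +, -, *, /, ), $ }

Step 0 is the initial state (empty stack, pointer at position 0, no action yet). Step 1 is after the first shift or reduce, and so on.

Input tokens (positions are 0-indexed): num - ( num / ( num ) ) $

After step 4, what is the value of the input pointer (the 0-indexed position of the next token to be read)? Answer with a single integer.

Answer: 1

Derivation:
Step 1: shift num. Stack=[num] ptr=1 lookahead=- remaining=[- ( num / ( num ) ) $]
Step 2: reduce F->num. Stack=[F] ptr=1 lookahead=- remaining=[- ( num / ( num ) ) $]
Step 3: reduce T->F. Stack=[T] ptr=1 lookahead=- remaining=[- ( num / ( num ) ) $]
Step 4: reduce E->T. Stack=[E] ptr=1 lookahead=- remaining=[- ( num / ( num ) ) $]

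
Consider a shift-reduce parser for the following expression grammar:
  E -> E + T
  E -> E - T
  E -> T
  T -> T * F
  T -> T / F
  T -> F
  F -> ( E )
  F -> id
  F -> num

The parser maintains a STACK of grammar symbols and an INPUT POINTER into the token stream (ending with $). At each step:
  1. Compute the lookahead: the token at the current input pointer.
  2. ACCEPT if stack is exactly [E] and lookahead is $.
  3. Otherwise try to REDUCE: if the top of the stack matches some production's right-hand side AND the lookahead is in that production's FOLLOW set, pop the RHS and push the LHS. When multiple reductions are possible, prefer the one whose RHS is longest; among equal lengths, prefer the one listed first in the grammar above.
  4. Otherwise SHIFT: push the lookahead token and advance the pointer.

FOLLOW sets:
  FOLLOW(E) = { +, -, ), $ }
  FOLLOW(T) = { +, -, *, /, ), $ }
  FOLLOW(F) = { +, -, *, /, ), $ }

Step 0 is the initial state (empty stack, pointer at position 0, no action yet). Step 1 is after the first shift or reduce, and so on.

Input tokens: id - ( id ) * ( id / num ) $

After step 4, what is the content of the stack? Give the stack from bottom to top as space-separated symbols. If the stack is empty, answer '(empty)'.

Answer: E

Derivation:
Step 1: shift id. Stack=[id] ptr=1 lookahead=- remaining=[- ( id ) * ( id / num ) $]
Step 2: reduce F->id. Stack=[F] ptr=1 lookahead=- remaining=[- ( id ) * ( id / num ) $]
Step 3: reduce T->F. Stack=[T] ptr=1 lookahead=- remaining=[- ( id ) * ( id / num ) $]
Step 4: reduce E->T. Stack=[E] ptr=1 lookahead=- remaining=[- ( id ) * ( id / num ) $]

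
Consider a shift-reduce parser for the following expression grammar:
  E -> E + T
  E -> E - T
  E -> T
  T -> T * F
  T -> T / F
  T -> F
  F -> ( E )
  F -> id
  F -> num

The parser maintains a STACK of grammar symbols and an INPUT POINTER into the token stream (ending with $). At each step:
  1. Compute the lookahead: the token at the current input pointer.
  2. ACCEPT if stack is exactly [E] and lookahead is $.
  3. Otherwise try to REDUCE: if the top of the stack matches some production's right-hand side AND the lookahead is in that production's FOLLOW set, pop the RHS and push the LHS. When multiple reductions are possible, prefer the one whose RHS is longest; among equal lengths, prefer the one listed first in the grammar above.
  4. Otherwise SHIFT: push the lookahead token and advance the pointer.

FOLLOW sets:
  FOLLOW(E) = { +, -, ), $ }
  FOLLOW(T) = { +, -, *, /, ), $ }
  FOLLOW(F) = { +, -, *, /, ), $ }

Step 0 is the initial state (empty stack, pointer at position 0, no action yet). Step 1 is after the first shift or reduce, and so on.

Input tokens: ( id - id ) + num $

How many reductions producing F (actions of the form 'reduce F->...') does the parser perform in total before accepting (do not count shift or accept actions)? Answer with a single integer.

Answer: 4

Derivation:
Step 1: shift (. Stack=[(] ptr=1 lookahead=id remaining=[id - id ) + num $]
Step 2: shift id. Stack=[( id] ptr=2 lookahead=- remaining=[- id ) + num $]
Step 3: reduce F->id. Stack=[( F] ptr=2 lookahead=- remaining=[- id ) + num $]
Step 4: reduce T->F. Stack=[( T] ptr=2 lookahead=- remaining=[- id ) + num $]
Step 5: reduce E->T. Stack=[( E] ptr=2 lookahead=- remaining=[- id ) + num $]
Step 6: shift -. Stack=[( E -] ptr=3 lookahead=id remaining=[id ) + num $]
Step 7: shift id. Stack=[( E - id] ptr=4 lookahead=) remaining=[) + num $]
Step 8: reduce F->id. Stack=[( E - F] ptr=4 lookahead=) remaining=[) + num $]
Step 9: reduce T->F. Stack=[( E - T] ptr=4 lookahead=) remaining=[) + num $]
Step 10: reduce E->E - T. Stack=[( E] ptr=4 lookahead=) remaining=[) + num $]
Step 11: shift ). Stack=[( E )] ptr=5 lookahead=+ remaining=[+ num $]
Step 12: reduce F->( E ). Stack=[F] ptr=5 lookahead=+ remaining=[+ num $]
Step 13: reduce T->F. Stack=[T] ptr=5 lookahead=+ remaining=[+ num $]
Step 14: reduce E->T. Stack=[E] ptr=5 lookahead=+ remaining=[+ num $]
Step 15: shift +. Stack=[E +] ptr=6 lookahead=num remaining=[num $]
Step 16: shift num. Stack=[E + num] ptr=7 lookahead=$ remaining=[$]
Step 17: reduce F->num. Stack=[E + F] ptr=7 lookahead=$ remaining=[$]
Step 18: reduce T->F. Stack=[E + T] ptr=7 lookahead=$ remaining=[$]
Step 19: reduce E->E + T. Stack=[E] ptr=7 lookahead=$ remaining=[$]
Step 20: accept. Stack=[E] ptr=7 lookahead=$ remaining=[$]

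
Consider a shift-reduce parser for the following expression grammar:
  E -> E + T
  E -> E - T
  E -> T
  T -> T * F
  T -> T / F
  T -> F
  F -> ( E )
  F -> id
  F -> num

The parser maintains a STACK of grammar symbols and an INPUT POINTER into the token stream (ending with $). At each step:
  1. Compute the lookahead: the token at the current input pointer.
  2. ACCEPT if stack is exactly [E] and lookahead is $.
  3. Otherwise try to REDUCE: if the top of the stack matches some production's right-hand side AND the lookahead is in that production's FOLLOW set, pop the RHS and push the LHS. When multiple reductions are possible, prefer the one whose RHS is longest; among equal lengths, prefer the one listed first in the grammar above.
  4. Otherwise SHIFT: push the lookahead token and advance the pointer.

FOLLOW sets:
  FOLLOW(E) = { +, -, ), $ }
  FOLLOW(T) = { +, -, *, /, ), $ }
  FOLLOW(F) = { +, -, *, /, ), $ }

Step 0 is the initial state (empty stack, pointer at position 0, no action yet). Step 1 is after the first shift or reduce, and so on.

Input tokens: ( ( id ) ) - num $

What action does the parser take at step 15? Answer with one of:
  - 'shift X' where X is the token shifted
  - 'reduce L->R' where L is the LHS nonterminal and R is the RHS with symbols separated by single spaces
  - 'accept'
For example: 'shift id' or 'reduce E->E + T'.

Step 1: shift (. Stack=[(] ptr=1 lookahead=( remaining=[( id ) ) - num $]
Step 2: shift (. Stack=[( (] ptr=2 lookahead=id remaining=[id ) ) - num $]
Step 3: shift id. Stack=[( ( id] ptr=3 lookahead=) remaining=[) ) - num $]
Step 4: reduce F->id. Stack=[( ( F] ptr=3 lookahead=) remaining=[) ) - num $]
Step 5: reduce T->F. Stack=[( ( T] ptr=3 lookahead=) remaining=[) ) - num $]
Step 6: reduce E->T. Stack=[( ( E] ptr=3 lookahead=) remaining=[) ) - num $]
Step 7: shift ). Stack=[( ( E )] ptr=4 lookahead=) remaining=[) - num $]
Step 8: reduce F->( E ). Stack=[( F] ptr=4 lookahead=) remaining=[) - num $]
Step 9: reduce T->F. Stack=[( T] ptr=4 lookahead=) remaining=[) - num $]
Step 10: reduce E->T. Stack=[( E] ptr=4 lookahead=) remaining=[) - num $]
Step 11: shift ). Stack=[( E )] ptr=5 lookahead=- remaining=[- num $]
Step 12: reduce F->( E ). Stack=[F] ptr=5 lookahead=- remaining=[- num $]
Step 13: reduce T->F. Stack=[T] ptr=5 lookahead=- remaining=[- num $]
Step 14: reduce E->T. Stack=[E] ptr=5 lookahead=- remaining=[- num $]
Step 15: shift -. Stack=[E -] ptr=6 lookahead=num remaining=[num $]

Answer: shift -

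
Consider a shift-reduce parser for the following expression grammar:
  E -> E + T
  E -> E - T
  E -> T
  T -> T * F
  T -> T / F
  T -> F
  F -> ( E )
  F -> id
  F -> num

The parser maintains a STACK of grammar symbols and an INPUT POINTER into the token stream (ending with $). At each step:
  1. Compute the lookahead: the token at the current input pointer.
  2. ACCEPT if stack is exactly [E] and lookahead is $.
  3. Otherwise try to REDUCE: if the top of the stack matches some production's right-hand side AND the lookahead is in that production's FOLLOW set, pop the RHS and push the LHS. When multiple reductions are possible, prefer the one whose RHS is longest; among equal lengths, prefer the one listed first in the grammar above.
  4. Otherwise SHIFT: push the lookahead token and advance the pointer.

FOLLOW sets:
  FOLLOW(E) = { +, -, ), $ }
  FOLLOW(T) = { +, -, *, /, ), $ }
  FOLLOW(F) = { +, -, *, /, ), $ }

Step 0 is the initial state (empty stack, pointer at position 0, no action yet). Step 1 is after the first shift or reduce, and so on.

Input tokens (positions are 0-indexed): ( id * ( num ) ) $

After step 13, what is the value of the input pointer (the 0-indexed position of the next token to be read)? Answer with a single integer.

Step 1: shift (. Stack=[(] ptr=1 lookahead=id remaining=[id * ( num ) ) $]
Step 2: shift id. Stack=[( id] ptr=2 lookahead=* remaining=[* ( num ) ) $]
Step 3: reduce F->id. Stack=[( F] ptr=2 lookahead=* remaining=[* ( num ) ) $]
Step 4: reduce T->F. Stack=[( T] ptr=2 lookahead=* remaining=[* ( num ) ) $]
Step 5: shift *. Stack=[( T *] ptr=3 lookahead=( remaining=[( num ) ) $]
Step 6: shift (. Stack=[( T * (] ptr=4 lookahead=num remaining=[num ) ) $]
Step 7: shift num. Stack=[( T * ( num] ptr=5 lookahead=) remaining=[) ) $]
Step 8: reduce F->num. Stack=[( T * ( F] ptr=5 lookahead=) remaining=[) ) $]
Step 9: reduce T->F. Stack=[( T * ( T] ptr=5 lookahead=) remaining=[) ) $]
Step 10: reduce E->T. Stack=[( T * ( E] ptr=5 lookahead=) remaining=[) ) $]
Step 11: shift ). Stack=[( T * ( E )] ptr=6 lookahead=) remaining=[) $]
Step 12: reduce F->( E ). Stack=[( T * F] ptr=6 lookahead=) remaining=[) $]
Step 13: reduce T->T * F. Stack=[( T] ptr=6 lookahead=) remaining=[) $]

Answer: 6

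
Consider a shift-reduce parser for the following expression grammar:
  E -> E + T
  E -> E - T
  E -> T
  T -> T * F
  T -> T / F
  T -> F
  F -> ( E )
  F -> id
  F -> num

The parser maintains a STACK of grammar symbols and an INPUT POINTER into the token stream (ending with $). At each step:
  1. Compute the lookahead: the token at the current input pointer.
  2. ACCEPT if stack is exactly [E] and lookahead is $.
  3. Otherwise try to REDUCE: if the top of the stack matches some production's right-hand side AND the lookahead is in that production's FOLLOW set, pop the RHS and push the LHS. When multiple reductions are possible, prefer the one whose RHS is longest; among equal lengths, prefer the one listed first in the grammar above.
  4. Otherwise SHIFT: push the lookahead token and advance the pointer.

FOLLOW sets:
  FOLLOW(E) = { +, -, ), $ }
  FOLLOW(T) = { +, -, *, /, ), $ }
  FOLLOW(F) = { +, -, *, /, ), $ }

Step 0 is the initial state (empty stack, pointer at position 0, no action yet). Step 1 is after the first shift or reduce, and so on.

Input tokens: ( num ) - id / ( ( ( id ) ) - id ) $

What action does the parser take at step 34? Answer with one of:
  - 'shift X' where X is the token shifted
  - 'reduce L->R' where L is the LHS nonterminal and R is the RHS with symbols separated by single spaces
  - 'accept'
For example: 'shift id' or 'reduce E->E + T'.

Step 1: shift (. Stack=[(] ptr=1 lookahead=num remaining=[num ) - id / ( ( ( id ) ) - id ) $]
Step 2: shift num. Stack=[( num] ptr=2 lookahead=) remaining=[) - id / ( ( ( id ) ) - id ) $]
Step 3: reduce F->num. Stack=[( F] ptr=2 lookahead=) remaining=[) - id / ( ( ( id ) ) - id ) $]
Step 4: reduce T->F. Stack=[( T] ptr=2 lookahead=) remaining=[) - id / ( ( ( id ) ) - id ) $]
Step 5: reduce E->T. Stack=[( E] ptr=2 lookahead=) remaining=[) - id / ( ( ( id ) ) - id ) $]
Step 6: shift ). Stack=[( E )] ptr=3 lookahead=- remaining=[- id / ( ( ( id ) ) - id ) $]
Step 7: reduce F->( E ). Stack=[F] ptr=3 lookahead=- remaining=[- id / ( ( ( id ) ) - id ) $]
Step 8: reduce T->F. Stack=[T] ptr=3 lookahead=- remaining=[- id / ( ( ( id ) ) - id ) $]
Step 9: reduce E->T. Stack=[E] ptr=3 lookahead=- remaining=[- id / ( ( ( id ) ) - id ) $]
Step 10: shift -. Stack=[E -] ptr=4 lookahead=id remaining=[id / ( ( ( id ) ) - id ) $]
Step 11: shift id. Stack=[E - id] ptr=5 lookahead=/ remaining=[/ ( ( ( id ) ) - id ) $]
Step 12: reduce F->id. Stack=[E - F] ptr=5 lookahead=/ remaining=[/ ( ( ( id ) ) - id ) $]
Step 13: reduce T->F. Stack=[E - T] ptr=5 lookahead=/ remaining=[/ ( ( ( id ) ) - id ) $]
Step 14: shift /. Stack=[E - T /] ptr=6 lookahead=( remaining=[( ( ( id ) ) - id ) $]
Step 15: shift (. Stack=[E - T / (] ptr=7 lookahead=( remaining=[( ( id ) ) - id ) $]
Step 16: shift (. Stack=[E - T / ( (] ptr=8 lookahead=( remaining=[( id ) ) - id ) $]
Step 17: shift (. Stack=[E - T / ( ( (] ptr=9 lookahead=id remaining=[id ) ) - id ) $]
Step 18: shift id. Stack=[E - T / ( ( ( id] ptr=10 lookahead=) remaining=[) ) - id ) $]
Step 19: reduce F->id. Stack=[E - T / ( ( ( F] ptr=10 lookahead=) remaining=[) ) - id ) $]
Step 20: reduce T->F. Stack=[E - T / ( ( ( T] ptr=10 lookahead=) remaining=[) ) - id ) $]
Step 21: reduce E->T. Stack=[E - T / ( ( ( E] ptr=10 lookahead=) remaining=[) ) - id ) $]
Step 22: shift ). Stack=[E - T / ( ( ( E )] ptr=11 lookahead=) remaining=[) - id ) $]
Step 23: reduce F->( E ). Stack=[E - T / ( ( F] ptr=11 lookahead=) remaining=[) - id ) $]
Step 24: reduce T->F. Stack=[E - T / ( ( T] ptr=11 lookahead=) remaining=[) - id ) $]
Step 25: reduce E->T. Stack=[E - T / ( ( E] ptr=11 lookahead=) remaining=[) - id ) $]
Step 26: shift ). Stack=[E - T / ( ( E )] ptr=12 lookahead=- remaining=[- id ) $]
Step 27: reduce F->( E ). Stack=[E - T / ( F] ptr=12 lookahead=- remaining=[- id ) $]
Step 28: reduce T->F. Stack=[E - T / ( T] ptr=12 lookahead=- remaining=[- id ) $]
Step 29: reduce E->T. Stack=[E - T / ( E] ptr=12 lookahead=- remaining=[- id ) $]
Step 30: shift -. Stack=[E - T / ( E -] ptr=13 lookahead=id remaining=[id ) $]
Step 31: shift id. Stack=[E - T / ( E - id] ptr=14 lookahead=) remaining=[) $]
Step 32: reduce F->id. Stack=[E - T / ( E - F] ptr=14 lookahead=) remaining=[) $]
Step 33: reduce T->F. Stack=[E - T / ( E - T] ptr=14 lookahead=) remaining=[) $]
Step 34: reduce E->E - T. Stack=[E - T / ( E] ptr=14 lookahead=) remaining=[) $]

Answer: reduce E->E - T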